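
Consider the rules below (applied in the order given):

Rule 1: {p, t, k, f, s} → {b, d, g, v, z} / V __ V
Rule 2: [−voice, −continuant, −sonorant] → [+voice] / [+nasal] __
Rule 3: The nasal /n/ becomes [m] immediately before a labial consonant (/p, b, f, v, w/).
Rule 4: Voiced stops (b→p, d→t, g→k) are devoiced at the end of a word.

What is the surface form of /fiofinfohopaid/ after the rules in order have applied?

Rule 1 (intervocalic voicing): /f/ is a voiceless obstruent between vowels /o/ and /i/, so it voices to [v]. /p/ is a voiceless obstruent between vowels /o/ and /a/, so it voices to [b]. /fiofinfohopaid/ → fiovinfohobaid.
Rule 2 (post-nasal voicing): no segment meets the environment; /fiovinfohobaid/ is unchanged.
Rule 3 (nasal place assimilation): /n/ precedes the labial consonant /f/, so it assimilates in place to [m]. /fiovinfohobaid/ → fiovimfohobaid.
Rule 4 (final devoicing): /d/ is a voiced stop in word-final position, so it devoices to [t]. /fiovimfohobaid/ → fiovimfohobait.

fiovimfohobait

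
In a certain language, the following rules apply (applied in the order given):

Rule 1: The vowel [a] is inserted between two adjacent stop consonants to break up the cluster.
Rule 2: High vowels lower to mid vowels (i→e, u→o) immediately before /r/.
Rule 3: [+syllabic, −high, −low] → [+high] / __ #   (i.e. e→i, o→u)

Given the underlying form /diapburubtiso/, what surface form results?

Rule 1 (stop-cluster a-epenthesis): /p/ and /b/ form a stop–stop cluster, so [a] is inserted between them. /b/ and /t/ form a stop–stop cluster, so [a] is inserted between them. /diapburubtiso/ → diapaburubatiso.
Rule 2 (pre-rhotic lowering): /u/ is a high vowel immediately before /r/, so it lowers to [o]. /diapaburubatiso/ → diapaborubatiso.
Rule 3 (final vowel raising): /o/ is a mid vowel in word-final position, so it raises to [u]. /diapaborubatiso/ → diapaborubatisu.

diapaborubatisu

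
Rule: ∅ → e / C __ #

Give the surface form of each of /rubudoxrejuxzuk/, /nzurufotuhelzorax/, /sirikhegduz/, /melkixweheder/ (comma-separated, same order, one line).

rubudoxrejuxzuke, nzurufotuhelzoraxe, sirikhegduze, melkixwehedere

/rubudoxrejuxzuk/: the form ends in the consonant /k/, so [e] is inserted word-finally. → [rubudoxrejuxzuke].
/nzurufotuhelzorax/: the form ends in the consonant /x/, so [e] is inserted word-finally. → [nzurufotuhelzoraxe].
/sirikhegduz/: the form ends in the consonant /z/, so [e] is inserted word-finally. → [sirikhegduze].
/melkixweheder/: the form ends in the consonant /r/, so [e] is inserted word-finally. → [melkixwehedere].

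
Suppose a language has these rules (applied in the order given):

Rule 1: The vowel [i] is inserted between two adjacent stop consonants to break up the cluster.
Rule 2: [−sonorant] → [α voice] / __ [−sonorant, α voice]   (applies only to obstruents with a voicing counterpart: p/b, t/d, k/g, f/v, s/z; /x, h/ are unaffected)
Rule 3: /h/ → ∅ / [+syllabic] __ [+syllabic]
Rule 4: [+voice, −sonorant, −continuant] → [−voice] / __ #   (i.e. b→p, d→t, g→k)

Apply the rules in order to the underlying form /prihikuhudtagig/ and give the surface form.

priikuuditagik

Rule 1 (stop-cluster i-epenthesis): /d/ and /t/ form a stop–stop cluster, so [i] is inserted between them. /prihikuhudtagig/ → prihikuhuditagig.
Rule 2 (regressive voicing assimilation): no segment meets the environment; /prihikuhuditagig/ is unchanged.
Rule 3 (intervocalic h-deletion): /h/ occurs between vowels /i/ and /i/, so it deletes. /h/ occurs between vowels /u/ and /u/, so it deletes. /prihikuhuditagig/ → priikuuditagig.
Rule 4 (final devoicing): /g/ is a voiced stop in word-final position, so it devoices to [k]. /priikuuditagig/ → priikuuditagik.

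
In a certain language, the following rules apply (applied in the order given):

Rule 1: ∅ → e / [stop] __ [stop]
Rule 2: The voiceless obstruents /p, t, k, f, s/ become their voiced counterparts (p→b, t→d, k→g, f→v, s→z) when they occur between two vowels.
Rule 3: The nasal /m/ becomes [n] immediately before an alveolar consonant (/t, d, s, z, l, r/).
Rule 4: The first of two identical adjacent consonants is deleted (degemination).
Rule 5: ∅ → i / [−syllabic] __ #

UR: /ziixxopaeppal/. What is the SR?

ziixobaebebali

Rule 1 (stop-cluster e-epenthesis): /p/ and /p/ form a stop–stop cluster, so [e] is inserted between them. /ziixxopaeppal/ → ziixxopaepepal.
Rule 2 (intervocalic voicing): /p/ is a voiceless obstruent between vowels /o/ and /a/, so it voices to [b]. /p/ is a voiceless obstruent between vowels /e/ and /e/, so it voices to [b]. /p/ is a voiceless obstruent between vowels /e/ and /a/, so it voices to [b]. /ziixxopaepepal/ → ziixxobaebebal.
Rule 3 (nasal place assimilation): no segment meets the environment; /ziixxobaebebal/ is unchanged.
Rule 4 (degemination): /xx/ is a geminate; the first /x/ deletes. /ziixxobaebebal/ → ziixobaebebal.
Rule 5 (final i-epenthesis): the form ends in the consonant /l/, so [i] is inserted word-finally. /ziixobaebebal/ → ziixobaebebali.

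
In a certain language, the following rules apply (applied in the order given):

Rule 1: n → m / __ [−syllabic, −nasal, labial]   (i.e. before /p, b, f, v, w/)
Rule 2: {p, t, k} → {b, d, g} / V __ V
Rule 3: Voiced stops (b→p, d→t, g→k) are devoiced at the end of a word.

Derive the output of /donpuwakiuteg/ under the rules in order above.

Rule 1 (nasal place assimilation): /n/ precedes the labial consonant /p/, so it assimilates in place to [m]. /donpuwakiuteg/ → dompuwakiuteg.
Rule 2 (intervocalic voicing): /k/ is a voiceless stop between vowels /a/ and /i/, so it voices to [g]. /t/ is a voiceless stop between vowels /u/ and /e/, so it voices to [d]. /dompuwakiuteg/ → dompuwagiudeg.
Rule 3 (final devoicing): /g/ is a voiced stop in word-final position, so it devoices to [k]. /dompuwagiudeg/ → dompuwagiudek.

dompuwagiudek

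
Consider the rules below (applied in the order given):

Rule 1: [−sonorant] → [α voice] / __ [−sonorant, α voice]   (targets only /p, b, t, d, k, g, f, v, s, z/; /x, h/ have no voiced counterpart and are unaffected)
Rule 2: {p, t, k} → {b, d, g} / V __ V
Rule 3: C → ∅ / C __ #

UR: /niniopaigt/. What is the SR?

niniobaik

Rule 1 (regressive voicing assimilation): /g/ precedes the voiceless obstruent /t/, so it devoices to [k] by assimilation. /niniopaigt/ → niniopaikt.
Rule 2 (intervocalic voicing): /p/ is a voiceless stop between vowels /o/ and /a/, so it voices to [b]. /niniopaikt/ → niniobaikt.
Rule 3 (final cluster simplification): /t/ is the second consonant of a word-final cluster /kt/, so it deletes. /niniobaikt/ → niniobaik.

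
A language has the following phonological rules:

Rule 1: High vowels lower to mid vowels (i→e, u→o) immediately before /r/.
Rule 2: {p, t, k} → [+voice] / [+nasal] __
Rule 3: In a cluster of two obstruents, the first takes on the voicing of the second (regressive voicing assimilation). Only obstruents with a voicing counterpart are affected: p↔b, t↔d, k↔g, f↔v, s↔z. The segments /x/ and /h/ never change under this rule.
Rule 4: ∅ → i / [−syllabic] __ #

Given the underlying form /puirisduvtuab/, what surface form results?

puerizduftuabi

Rule 1 (pre-rhotic lowering): /i/ is a high vowel immediately before /r/, so it lowers to [e]. /puirisduvtuab/ → puerisduvtuab.
Rule 2 (post-nasal voicing): no segment meets the environment; /puerisduvtuab/ is unchanged.
Rule 3 (regressive voicing assimilation): /s/ precedes the voiced obstruent /d/, so it voices to [z] by assimilation. /v/ precedes the voiceless obstruent /t/, so it devoices to [f] by assimilation. /puerisduvtuab/ → puerizduftuab.
Rule 4 (final i-epenthesis): the form ends in the consonant /b/, so [i] is inserted word-finally. /puerizduftuab/ → puerizduftuabi.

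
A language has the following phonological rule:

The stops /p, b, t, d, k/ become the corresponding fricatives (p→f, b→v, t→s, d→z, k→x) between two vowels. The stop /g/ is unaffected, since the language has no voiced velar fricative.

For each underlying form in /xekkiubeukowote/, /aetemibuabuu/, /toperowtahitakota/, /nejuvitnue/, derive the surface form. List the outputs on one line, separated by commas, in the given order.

/xekkiubeukowote/: /b/ is a stop between vowels /u/ and /e/, so it spirantizes to the fricative [v]. /k/ is a stop between vowels /u/ and /o/, so it spirantizes to the fricative [x]. /t/ is a stop between vowels /o/ and /e/, so it spirantizes to the fricative [s]. → [xekkiuveuxowose].
/aetemibuabuu/: /t/ is a stop between vowels /e/ and /e/, so it spirantizes to the fricative [s]. /b/ is a stop between vowels /i/ and /u/, so it spirantizes to the fricative [v]. /b/ is a stop between vowels /a/ and /u/, so it spirantizes to the fricative [v]. → [aesemivuavuu].
/toperowtahitakota/: /p/ is a stop between vowels /o/ and /e/, so it spirantizes to the fricative [f]. /t/ is a stop between vowels /i/ and /a/, so it spirantizes to the fricative [s]. /k/ is a stop between vowels /a/ and /o/, so it spirantizes to the fricative [x]. /t/ is a stop between vowels /o/ and /a/, so it spirantizes to the fricative [s]. → [toferowtahisaxosa].
/nejuvitnue/: the rule's environment is not met; surfaces unchanged as [nejuvitnue].

xekkiuveuxowose, aesemivuavuu, toferowtahisaxosa, nejuvitnue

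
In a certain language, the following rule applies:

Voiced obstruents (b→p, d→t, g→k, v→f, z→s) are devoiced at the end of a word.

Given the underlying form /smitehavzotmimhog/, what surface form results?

smitehavzotmimhok

/g/ is a voiced obstruent in word-final position, so it devoices to [k].
The other instances of /v/, /z/ do not occur in the required environment and remain unchanged.
Surface form: [smitehavzotmimhok].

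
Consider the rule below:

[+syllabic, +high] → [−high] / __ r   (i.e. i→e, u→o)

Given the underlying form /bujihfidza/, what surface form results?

No segment of /bujihfidza/ meets the structural description of the rule, so the form surfaces unchanged.

bujihfidza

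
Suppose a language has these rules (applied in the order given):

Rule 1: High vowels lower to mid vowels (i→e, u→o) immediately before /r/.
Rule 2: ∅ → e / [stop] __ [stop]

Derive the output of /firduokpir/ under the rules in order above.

Rule 1 (pre-rhotic lowering): /i/ is a high vowel immediately before /r/, so it lowers to [e]. /i/ is a high vowel immediately before /r/, so it lowers to [e]. /firduokpir/ → ferduokper.
Rule 2 (stop-cluster e-epenthesis): /k/ and /p/ form a stop–stop cluster, so [e] is inserted between them. /ferduokper/ → ferduokeper.

ferduokeper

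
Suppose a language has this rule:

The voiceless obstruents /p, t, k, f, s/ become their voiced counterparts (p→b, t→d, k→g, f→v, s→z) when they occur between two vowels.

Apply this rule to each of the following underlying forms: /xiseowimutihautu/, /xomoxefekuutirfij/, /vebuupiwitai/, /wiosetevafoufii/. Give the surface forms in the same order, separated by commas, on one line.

xizeowimudihaudu, xomoxeveguudirfij, vebuubiwidai, wiozedevavouvii

/xiseowimutihautu/: /s/ is a voiceless obstruent between vowels /i/ and /e/, so it voices to [z]. /t/ is a voiceless obstruent between vowels /u/ and /i/, so it voices to [d]. /t/ is a voiceless obstruent between vowels /u/ and /u/, so it voices to [d]. → [xizeowimudihaudu].
/xomoxefekuutirfij/: /f/ is a voiceless obstruent between vowels /e/ and /e/, so it voices to [v]. /k/ is a voiceless obstruent between vowels /e/ and /u/, so it voices to [g]. /t/ is a voiceless obstruent between vowels /u/ and /i/, so it voices to [d]. → [xomoxeveguudirfij].
/vebuupiwitai/: /p/ is a voiceless obstruent between vowels /u/ and /i/, so it voices to [b]. /t/ is a voiceless obstruent between vowels /i/ and /a/, so it voices to [d]. → [vebuubiwidai].
/wiosetevafoufii/: /s/ is a voiceless obstruent between vowels /o/ and /e/, so it voices to [z]. /t/ is a voiceless obstruent between vowels /e/ and /e/, so it voices to [d]. /f/ is a voiceless obstruent between vowels /a/ and /o/, so it voices to [v]. /f/ is a voiceless obstruent between vowels /u/ and /i/, so it voices to [v]. → [wiozedevavouvii].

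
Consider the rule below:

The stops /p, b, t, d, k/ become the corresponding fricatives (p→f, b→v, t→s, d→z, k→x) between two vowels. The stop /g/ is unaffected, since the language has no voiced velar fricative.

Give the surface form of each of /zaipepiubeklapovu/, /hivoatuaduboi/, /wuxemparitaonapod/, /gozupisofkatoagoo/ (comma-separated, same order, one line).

/zaipepiubeklapovu/: /p/ is a stop between vowels /i/ and /e/, so it spirantizes to the fricative [f]. /p/ is a stop between vowels /e/ and /i/, so it spirantizes to the fricative [f]. /b/ is a stop between vowels /u/ and /e/, so it spirantizes to the fricative [v]. /p/ is a stop between vowels /a/ and /o/, so it spirantizes to the fricative [f]. → [zaifefiuveklafovu].
/hivoatuaduboi/: /t/ is a stop between vowels /a/ and /u/, so it spirantizes to the fricative [s]. /d/ is a stop between vowels /a/ and /u/, so it spirantizes to the fricative [z]. /b/ is a stop between vowels /u/ and /o/, so it spirantizes to the fricative [v]. → [hivoasuazuvoi].
/wuxemparitaonapod/: /t/ is a stop between vowels /i/ and /a/, so it spirantizes to the fricative [s]. /p/ is a stop between vowels /a/ and /o/, so it spirantizes to the fricative [f]. → [wuxemparisaonafod].
/gozupisofkatoagoo/: /p/ is a stop between vowels /u/ and /i/, so it spirantizes to the fricative [f]. /t/ is a stop between vowels /a/ and /o/, so it spirantizes to the fricative [s]. → [gozufisofkasoagoo].

zaifefiuveklafovu, hivoasuazuvoi, wuxemparisaonafod, gozufisofkasoagoo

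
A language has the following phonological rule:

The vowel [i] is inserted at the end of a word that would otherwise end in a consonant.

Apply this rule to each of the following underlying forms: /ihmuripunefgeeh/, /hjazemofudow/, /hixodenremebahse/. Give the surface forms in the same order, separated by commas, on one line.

ihmuripunefgeehi, hjazemofudowi, hixodenremebahse

/ihmuripunefgeeh/: the form ends in the consonant /h/, so [i] is inserted word-finally. → [ihmuripunefgeehi].
/hjazemofudow/: the form ends in the consonant /w/, so [i] is inserted word-finally. → [hjazemofudowi].
/hixodenremebahse/: the rule's environment is not met; surfaces unchanged as [hixodenremebahse].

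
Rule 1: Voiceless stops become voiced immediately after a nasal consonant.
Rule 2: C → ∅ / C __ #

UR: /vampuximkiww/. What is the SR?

vambuximgiw

Rule 1 (post-nasal voicing): /p/ is a voiceless stop immediately after the nasal /m/, so it voices to [b]. /k/ is a voiceless stop immediately after the nasal /m/, so it voices to [g]. /vampuximkiww/ → vambuximgiww.
Rule 2 (final cluster simplification): /w/ is the second consonant of a word-final cluster /ww/, so it deletes. /vambuximgiww/ → vambuximgiw.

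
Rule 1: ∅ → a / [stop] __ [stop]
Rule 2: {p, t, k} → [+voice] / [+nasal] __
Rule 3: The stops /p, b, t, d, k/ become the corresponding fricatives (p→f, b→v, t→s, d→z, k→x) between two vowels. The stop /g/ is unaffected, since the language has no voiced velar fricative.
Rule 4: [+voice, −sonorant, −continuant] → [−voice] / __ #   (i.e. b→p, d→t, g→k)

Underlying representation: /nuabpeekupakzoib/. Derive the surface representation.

nuavafeexufakzoip

Rule 1 (stop-cluster a-epenthesis): /b/ and /p/ form a stop–stop cluster, so [a] is inserted between them. /nuabpeekupakzoib/ → nuabapeekupakzoib.
Rule 2 (post-nasal voicing): no segment meets the environment; /nuabapeekupakzoib/ is unchanged.
Rule 3 (intervocalic spirantization): /b/ is a stop between vowels /a/ and /a/, so it spirantizes to the fricative [v]. /p/ is a stop between vowels /a/ and /e/, so it spirantizes to the fricative [f]. /k/ is a stop between vowels /e/ and /u/, so it spirantizes to the fricative [x]. /p/ is a stop between vowels /u/ and /a/, so it spirantizes to the fricative [f]. /nuabapeekupakzoib/ → nuavafeexufakzoib.
Rule 4 (final devoicing): /b/ is a voiced stop in word-final position, so it devoices to [p]. /nuavafeexufakzoib/ → nuavafeexufakzoip.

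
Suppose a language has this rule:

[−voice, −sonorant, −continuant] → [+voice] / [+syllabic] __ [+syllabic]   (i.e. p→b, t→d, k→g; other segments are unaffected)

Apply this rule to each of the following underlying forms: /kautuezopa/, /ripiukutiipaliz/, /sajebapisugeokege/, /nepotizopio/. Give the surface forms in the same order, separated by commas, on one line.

kauduezoba, ribiugudiibaliz, sajebabisugeogege, nebodizobio

/kautuezopa/: /t/ is a voiceless stop between vowels /u/ and /u/, so it voices to [d]. /p/ is a voiceless stop between vowels /o/ and /a/, so it voices to [b]. → [kauduezoba].
/ripiukutiipaliz/: /p/ is a voiceless stop between vowels /i/ and /i/, so it voices to [b]. /k/ is a voiceless stop between vowels /u/ and /u/, so it voices to [g]. /t/ is a voiceless stop between vowels /u/ and /i/, so it voices to [d]. /p/ is a voiceless stop between vowels /i/ and /a/, so it voices to [b]. → [ribiugudiibaliz].
/sajebapisugeokege/: /p/ is a voiceless stop between vowels /a/ and /i/, so it voices to [b]. /k/ is a voiceless stop between vowels /o/ and /e/, so it voices to [g]. → [sajebabisugeogege].
/nepotizopio/: /p/ is a voiceless stop between vowels /e/ and /o/, so it voices to [b]. /t/ is a voiceless stop between vowels /o/ and /i/, so it voices to [d]. /p/ is a voiceless stop between vowels /o/ and /i/, so it voices to [b]. → [nebodizobio].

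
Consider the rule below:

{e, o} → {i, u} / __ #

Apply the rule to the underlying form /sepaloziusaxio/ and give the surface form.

/o/ is a mid vowel in word-final position, so it raises to [u].
Surface form: [sepaloziusaxiu].

sepaloziusaxiu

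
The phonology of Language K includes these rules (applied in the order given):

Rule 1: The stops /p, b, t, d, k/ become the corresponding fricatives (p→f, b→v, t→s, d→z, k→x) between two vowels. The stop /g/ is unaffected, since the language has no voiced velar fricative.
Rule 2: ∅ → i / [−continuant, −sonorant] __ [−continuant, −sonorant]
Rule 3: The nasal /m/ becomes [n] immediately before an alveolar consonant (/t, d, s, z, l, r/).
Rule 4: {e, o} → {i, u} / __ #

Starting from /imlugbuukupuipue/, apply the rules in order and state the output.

inlugibuuxufuifui

Rule 1 (intervocalic spirantization): /k/ is a stop between vowels /u/ and /u/, so it spirantizes to the fricative [x]. /p/ is a stop between vowels /u/ and /u/, so it spirantizes to the fricative [f]. /p/ is a stop between vowels /i/ and /u/, so it spirantizes to the fricative [f]. /imlugbuukupuipue/ → imlugbuuxufuifue.
Rule 2 (stop-cluster i-epenthesis): /g/ and /b/ form a stop–stop cluster, so [i] is inserted between them. /imlugbuuxufuifue/ → imlugibuuxufuifue.
Rule 3 (nasal place assimilation): /m/ precedes the alveolar consonant /l/, so it assimilates in place to [n]. /imlugibuuxufuifue/ → inlugibuuxufuifue.
Rule 4 (final vowel raising): /e/ is a mid vowel in word-final position, so it raises to [i]. /inlugibuuxufuifue/ → inlugibuuxufuifui.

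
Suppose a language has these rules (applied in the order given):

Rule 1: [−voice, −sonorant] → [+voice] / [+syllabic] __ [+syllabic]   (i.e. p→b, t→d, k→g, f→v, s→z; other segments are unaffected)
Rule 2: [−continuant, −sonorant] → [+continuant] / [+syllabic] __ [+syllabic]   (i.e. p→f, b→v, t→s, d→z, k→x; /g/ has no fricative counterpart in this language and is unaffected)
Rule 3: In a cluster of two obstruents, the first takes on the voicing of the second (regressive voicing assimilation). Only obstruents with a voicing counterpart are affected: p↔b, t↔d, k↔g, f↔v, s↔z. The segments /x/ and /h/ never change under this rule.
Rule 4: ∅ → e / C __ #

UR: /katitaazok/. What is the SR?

Rule 1 (intervocalic voicing): /t/ is a voiceless obstruent between vowels /a/ and /i/, so it voices to [d]. /t/ is a voiceless obstruent between vowels /i/ and /a/, so it voices to [d]. /katitaazok/ → kadidaazok.
Rule 2 (intervocalic spirantization): /d/ is a stop between vowels /a/ and /i/, so it spirantizes to the fricative [z]. /d/ is a stop between vowels /i/ and /a/, so it spirantizes to the fricative [z]. /kadidaazok/ → kazizaazok.
Rule 3 (regressive voicing assimilation): no segment meets the environment; /kazizaazok/ is unchanged.
Rule 4 (final e-epenthesis): the form ends in the consonant /k/, so [e] is inserted word-finally. /kazizaazok/ → kazizaazoke.

kazizaazoke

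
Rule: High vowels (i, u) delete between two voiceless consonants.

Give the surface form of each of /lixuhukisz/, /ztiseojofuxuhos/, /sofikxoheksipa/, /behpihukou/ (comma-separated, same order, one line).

/lixuhukisz/: /u/ is a high vowel flanked by voiceless consonants /x/ and /h/, so it deletes. /u/ is a high vowel flanked by voiceless consonants /h/ and /k/, so it deletes. /i/ is a high vowel flanked by voiceless consonants /k/ and /s/, so it deletes. → [lixhksz].
/ztiseojofuxuhos/: /i/ is a high vowel flanked by voiceless consonants /t/ and /s/, so it deletes. /u/ is a high vowel flanked by voiceless consonants /f/ and /x/, so it deletes. /u/ is a high vowel flanked by voiceless consonants /x/ and /h/, so it deletes. → [ztseojofxhos].
/sofikxoheksipa/: /i/ is a high vowel flanked by voiceless consonants /f/ and /k/, so it deletes. /i/ is a high vowel flanked by voiceless consonants /s/ and /p/, so it deletes. → [sofkxohekspa].
/behpihukou/: /i/ is a high vowel flanked by voiceless consonants /p/ and /h/, so it deletes. /u/ is a high vowel flanked by voiceless consonants /h/ and /k/, so it deletes. → [behphkou].

lixhksz, ztseojofxhos, sofkxohekspa, behphkou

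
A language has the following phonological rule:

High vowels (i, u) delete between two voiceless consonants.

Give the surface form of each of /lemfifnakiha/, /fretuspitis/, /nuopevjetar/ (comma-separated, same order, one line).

lemffnakha, fretspts, nuopevjetar

/lemfifnakiha/: /i/ is a high vowel flanked by voiceless consonants /f/ and /f/, so it deletes. /i/ is a high vowel flanked by voiceless consonants /k/ and /h/, so it deletes. → [lemffnakha].
/fretuspitis/: /u/ is a high vowel flanked by voiceless consonants /t/ and /s/, so it deletes. /i/ is a high vowel flanked by voiceless consonants /p/ and /t/, so it deletes. /i/ is a high vowel flanked by voiceless consonants /t/ and /s/, so it deletes. → [fretspts].
/nuopevjetar/: the rule's environment is not met; surfaces unchanged as [nuopevjetar].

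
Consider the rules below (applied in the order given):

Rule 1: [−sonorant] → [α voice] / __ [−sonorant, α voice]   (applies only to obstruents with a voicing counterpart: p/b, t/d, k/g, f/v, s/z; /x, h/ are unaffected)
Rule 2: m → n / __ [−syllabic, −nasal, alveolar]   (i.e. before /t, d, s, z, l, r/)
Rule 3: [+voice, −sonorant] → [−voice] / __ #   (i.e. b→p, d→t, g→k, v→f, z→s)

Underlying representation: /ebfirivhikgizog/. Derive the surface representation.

epfirifhiggizok

Rule 1 (regressive voicing assimilation): /b/ precedes the voiceless obstruent /f/, so it devoices to [p] by assimilation. /v/ precedes the voiceless obstruent /h/, so it devoices to [f] by assimilation. /k/ precedes the voiced obstruent /g/, so it voices to [g] by assimilation. /ebfirivhikgizog/ → epfirifhiggizog.
Rule 2 (nasal place assimilation): no segment meets the environment; /epfirifhiggizog/ is unchanged.
Rule 3 (final devoicing): /g/ is a voiced obstruent in word-final position, so it devoices to [k]. /epfirifhiggizog/ → epfirifhiggizok.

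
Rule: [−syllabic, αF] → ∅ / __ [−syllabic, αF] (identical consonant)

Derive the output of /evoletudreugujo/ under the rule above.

evoletudreugujo

No segment of /evoletudreugujo/ meets the structural description of the rule, so the form surfaces unchanged.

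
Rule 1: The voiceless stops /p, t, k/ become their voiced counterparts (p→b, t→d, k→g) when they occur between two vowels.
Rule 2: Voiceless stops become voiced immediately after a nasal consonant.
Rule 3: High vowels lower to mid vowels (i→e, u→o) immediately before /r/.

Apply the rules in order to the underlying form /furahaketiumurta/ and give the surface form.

forahagediumorta

Rule 1 (intervocalic voicing): /k/ is a voiceless stop between vowels /a/ and /e/, so it voices to [g]. /t/ is a voiceless stop between vowels /e/ and /i/, so it voices to [d]. /furahaketiumurta/ → furahagediumurta.
Rule 2 (post-nasal voicing): no segment meets the environment; /furahagediumurta/ is unchanged.
Rule 3 (pre-rhotic lowering): /u/ is a high vowel immediately before /r/, so it lowers to [o]. /u/ is a high vowel immediately before /r/, so it lowers to [o]. /furahagediumurta/ → forahagediumorta.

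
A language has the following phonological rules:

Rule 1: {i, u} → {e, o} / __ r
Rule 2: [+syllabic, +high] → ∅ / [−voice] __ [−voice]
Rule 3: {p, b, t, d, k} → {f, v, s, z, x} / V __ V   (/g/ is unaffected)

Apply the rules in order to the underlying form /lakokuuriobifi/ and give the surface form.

Rule 1 (pre-rhotic lowering): /u/ is a high vowel immediately before /r/, so it lowers to [o]. /lakokuuriobifi/ → lakokuoriobifi.
Rule 2 (high vowel syncope): no segment meets the environment; /lakokuoriobifi/ is unchanged.
Rule 3 (intervocalic spirantization): /k/ is a stop between vowels /a/ and /o/, so it spirantizes to the fricative [x]. /k/ is a stop between vowels /o/ and /u/, so it spirantizes to the fricative [x]. /b/ is a stop between vowels /o/ and /i/, so it spirantizes to the fricative [v]. /lakokuoriobifi/ → laxoxuoriovifi.

laxoxuoriovifi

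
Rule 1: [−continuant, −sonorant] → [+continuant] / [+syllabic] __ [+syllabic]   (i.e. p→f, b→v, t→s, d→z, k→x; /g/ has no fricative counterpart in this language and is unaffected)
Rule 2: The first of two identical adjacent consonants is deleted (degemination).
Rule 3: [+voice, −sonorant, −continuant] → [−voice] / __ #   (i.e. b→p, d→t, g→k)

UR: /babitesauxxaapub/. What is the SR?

bavisesauxaafup

Rule 1 (intervocalic spirantization): /b/ is a stop between vowels /a/ and /i/, so it spirantizes to the fricative [v]. /t/ is a stop between vowels /i/ and /e/, so it spirantizes to the fricative [s]. /p/ is a stop between vowels /a/ and /u/, so it spirantizes to the fricative [f]. /babitesauxxaapub/ → bavisesauxxaafub.
Rule 2 (degemination): /xx/ is a geminate; the first /x/ deletes. /bavisesauxxaafub/ → bavisesauxaafub.
Rule 3 (final devoicing): /b/ is a voiced stop in word-final position, so it devoices to [p]. /bavisesauxaafub/ → bavisesauxaafup.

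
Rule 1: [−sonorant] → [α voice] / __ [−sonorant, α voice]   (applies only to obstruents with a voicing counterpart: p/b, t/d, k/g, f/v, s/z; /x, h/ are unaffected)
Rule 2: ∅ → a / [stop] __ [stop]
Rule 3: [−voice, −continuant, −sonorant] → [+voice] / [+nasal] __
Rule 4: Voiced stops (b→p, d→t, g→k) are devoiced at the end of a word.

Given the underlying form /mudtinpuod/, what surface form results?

Rule 1 (regressive voicing assimilation): /d/ precedes the voiceless obstruent /t/, so it devoices to [t] by assimilation. /mudtinpuod/ → muttinpuod.
Rule 2 (stop-cluster a-epenthesis): /t/ and /t/ form a stop–stop cluster, so [a] is inserted between them. /muttinpuod/ → mutatinpuod.
Rule 3 (post-nasal voicing): /p/ is a voiceless stop immediately after the nasal /n/, so it voices to [b]. /mutatinpuod/ → mutatinbuod.
Rule 4 (final devoicing): /d/ is a voiced stop in word-final position, so it devoices to [t]. /mutatinbuod/ → mutatinbuot.

mutatinbuot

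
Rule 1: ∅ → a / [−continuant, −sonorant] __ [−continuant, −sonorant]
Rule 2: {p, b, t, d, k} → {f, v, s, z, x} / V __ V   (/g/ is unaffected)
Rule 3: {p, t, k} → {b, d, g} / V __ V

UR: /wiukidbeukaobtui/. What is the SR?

wiuxizaveuxaovasui

Rule 1 (stop-cluster a-epenthesis): /d/ and /b/ form a stop–stop cluster, so [a] is inserted between them. /b/ and /t/ form a stop–stop cluster, so [a] is inserted between them. /wiukidbeukaobtui/ → wiukidabeukaobatui.
Rule 2 (intervocalic spirantization): /k/ is a stop between vowels /u/ and /i/, so it spirantizes to the fricative [x]. /d/ is a stop between vowels /i/ and /a/, so it spirantizes to the fricative [z]. /b/ is a stop between vowels /a/ and /e/, so it spirantizes to the fricative [v]. /k/ is a stop between vowels /u/ and /a/, so it spirantizes to the fricative [x]. /b/ is a stop between vowels /o/ and /a/, so it spirantizes to the fricative [v]. /t/ is a stop between vowels /a/ and /u/, so it spirantizes to the fricative [s]. /wiukidabeukaobatui/ → wiuxizaveuxaovasui.
Rule 3 (intervocalic voicing): no segment meets the environment; /wiuxizaveuxaovasui/ is unchanged.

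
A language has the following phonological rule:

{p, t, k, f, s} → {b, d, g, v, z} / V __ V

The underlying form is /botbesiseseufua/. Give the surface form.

botbezizezeuvua

/s/ is a voiceless obstruent between vowels /e/ and /i/, so it voices to [z].
/s/ is a voiceless obstruent between vowels /i/ and /e/, so it voices to [z].
/s/ is a voiceless obstruent between vowels /e/ and /e/, so it voices to [z].
/f/ is a voiceless obstruent between vowels /u/ and /u/, so it voices to [v].
The other instance of /t/ does not occur in the required environment and remains unchanged.
Surface form: [botbezizezeuvua].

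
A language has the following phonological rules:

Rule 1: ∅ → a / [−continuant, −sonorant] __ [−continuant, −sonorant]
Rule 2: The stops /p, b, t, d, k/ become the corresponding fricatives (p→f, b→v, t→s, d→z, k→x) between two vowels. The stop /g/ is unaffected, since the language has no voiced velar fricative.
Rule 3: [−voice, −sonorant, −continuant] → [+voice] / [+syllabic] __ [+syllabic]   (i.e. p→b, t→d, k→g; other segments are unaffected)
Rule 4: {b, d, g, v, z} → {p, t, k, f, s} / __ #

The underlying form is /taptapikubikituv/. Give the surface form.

Rule 1 (stop-cluster a-epenthesis): /p/ and /t/ form a stop–stop cluster, so [a] is inserted between them. /taptapikubikituv/ → tapatapikubikituv.
Rule 2 (intervocalic spirantization): /p/ is a stop between vowels /a/ and /a/, so it spirantizes to the fricative [f]. /t/ is a stop between vowels /a/ and /a/, so it spirantizes to the fricative [s]. /p/ is a stop between vowels /a/ and /i/, so it spirantizes to the fricative [f]. /k/ is a stop between vowels /i/ and /u/, so it spirantizes to the fricative [x]. /b/ is a stop between vowels /u/ and /i/, so it spirantizes to the fricative [v]. /k/ is a stop between vowels /i/ and /i/, so it spirantizes to the fricative [x]. /t/ is a stop between vowels /i/ and /u/, so it spirantizes to the fricative [s]. /tapatapikubikituv/ → tafasafixuvixisuv.
Rule 3 (intervocalic voicing): no segment meets the environment; /tafasafixuvixisuv/ is unchanged.
Rule 4 (final devoicing): /v/ is a voiced obstruent in word-final position, so it devoices to [f]. /tafasafixuvixisuv/ → tafasafixuvixisuf.

tafasafixuvixisuf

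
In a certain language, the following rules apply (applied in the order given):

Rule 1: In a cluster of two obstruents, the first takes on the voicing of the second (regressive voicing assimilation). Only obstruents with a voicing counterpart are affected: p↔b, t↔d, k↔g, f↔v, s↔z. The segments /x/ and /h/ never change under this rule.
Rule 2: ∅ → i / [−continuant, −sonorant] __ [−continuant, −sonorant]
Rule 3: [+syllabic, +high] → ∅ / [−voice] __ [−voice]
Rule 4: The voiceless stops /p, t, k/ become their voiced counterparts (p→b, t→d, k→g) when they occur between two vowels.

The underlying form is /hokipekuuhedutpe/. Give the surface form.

Rule 1 (regressive voicing assimilation): no segment meets the environment; /hokipekuuhedutpe/ is unchanged.
Rule 2 (stop-cluster i-epenthesis): /t/ and /p/ form a stop–stop cluster, so [i] is inserted between them. /hokipekuuhedutpe/ → hokipekuuhedutipe.
Rule 3 (high vowel syncope): /i/ is a high vowel flanked by voiceless consonants /k/ and /p/, so it deletes. /i/ is a high vowel flanked by voiceless consonants /t/ and /p/, so it deletes. /hokipekuuhedutipe/ → hokpekuuhedutpe.
Rule 4 (intervocalic voicing): /k/ is a voiceless stop between vowels /e/ and /u/, so it voices to [g]. /hokpekuuhedutpe/ → hokpeguuhedutpe.

hokpeguuhedutpe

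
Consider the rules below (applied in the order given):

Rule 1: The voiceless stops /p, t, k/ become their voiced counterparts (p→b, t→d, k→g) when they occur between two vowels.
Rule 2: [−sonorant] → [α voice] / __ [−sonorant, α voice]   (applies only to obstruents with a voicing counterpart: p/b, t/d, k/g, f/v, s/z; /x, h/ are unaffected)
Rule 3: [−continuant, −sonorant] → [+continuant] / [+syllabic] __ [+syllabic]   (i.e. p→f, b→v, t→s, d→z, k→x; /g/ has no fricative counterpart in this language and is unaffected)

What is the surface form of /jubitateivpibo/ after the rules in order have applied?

Rule 1 (intervocalic voicing): /t/ is a voiceless stop between vowels /i/ and /a/, so it voices to [d]. /t/ is a voiceless stop between vowels /a/ and /e/, so it voices to [d]. /jubitateivpibo/ → jubidadeivpibo.
Rule 2 (regressive voicing assimilation): /v/ precedes the voiceless obstruent /p/, so it devoices to [f] by assimilation. /jubidadeivpibo/ → jubidadeifpibo.
Rule 3 (intervocalic spirantization): /b/ is a stop between vowels /u/ and /i/, so it spirantizes to the fricative [v]. /d/ is a stop between vowels /i/ and /a/, so it spirantizes to the fricative [z]. /d/ is a stop between vowels /a/ and /e/, so it spirantizes to the fricative [z]. /b/ is a stop between vowels /i/ and /o/, so it spirantizes to the fricative [v]. /jubidadeifpibo/ → juvizazeifpivo.

juvizazeifpivo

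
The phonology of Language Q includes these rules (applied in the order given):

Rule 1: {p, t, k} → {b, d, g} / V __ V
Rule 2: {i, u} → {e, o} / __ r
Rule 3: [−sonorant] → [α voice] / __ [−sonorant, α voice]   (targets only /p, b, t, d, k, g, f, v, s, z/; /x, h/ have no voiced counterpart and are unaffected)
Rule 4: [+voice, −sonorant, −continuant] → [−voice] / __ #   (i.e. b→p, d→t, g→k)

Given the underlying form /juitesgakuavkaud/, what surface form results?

Rule 1 (intervocalic voicing): /t/ is a voiceless stop between vowels /i/ and /e/, so it voices to [d]. /k/ is a voiceless stop between vowels /a/ and /u/, so it voices to [g]. /juitesgakuavkaud/ → juidesgaguavkaud.
Rule 2 (pre-rhotic lowering): no segment meets the environment; /juidesgaguavkaud/ is unchanged.
Rule 3 (regressive voicing assimilation): /s/ precedes the voiced obstruent /g/, so it voices to [z] by assimilation. /v/ precedes the voiceless obstruent /k/, so it devoices to [f] by assimilation. /juidesgaguavkaud/ → juidezgaguafkaud.
Rule 4 (final devoicing): /d/ is a voiced stop in word-final position, so it devoices to [t]. /juidezgaguafkaud/ → juidezgaguafkaut.

juidezgaguafkaut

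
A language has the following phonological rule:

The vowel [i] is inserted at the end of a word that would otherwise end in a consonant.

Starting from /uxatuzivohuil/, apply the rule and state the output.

the form ends in the consonant /l/, so [i] is inserted word-finally.
Surface form: [uxatuzivohuili].

uxatuzivohuili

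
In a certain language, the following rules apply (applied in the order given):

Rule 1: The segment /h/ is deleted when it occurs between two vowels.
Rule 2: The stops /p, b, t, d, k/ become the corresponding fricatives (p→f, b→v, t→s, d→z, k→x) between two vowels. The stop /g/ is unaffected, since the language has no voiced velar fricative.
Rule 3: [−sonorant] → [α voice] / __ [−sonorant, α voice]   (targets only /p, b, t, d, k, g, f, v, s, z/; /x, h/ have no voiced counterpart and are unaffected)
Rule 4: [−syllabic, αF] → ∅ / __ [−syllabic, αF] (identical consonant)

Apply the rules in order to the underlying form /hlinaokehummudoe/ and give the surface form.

Rule 1 (intervocalic h-deletion): /h/ occurs between vowels /e/ and /u/, so it deletes. /hlinaokehummudoe/ → hlinaokeummudoe.
Rule 2 (intervocalic spirantization): /k/ is a stop between vowels /o/ and /e/, so it spirantizes to the fricative [x]. /d/ is a stop between vowels /u/ and /o/, so it spirantizes to the fricative [z]. /hlinaokeummudoe/ → hlinaoxeummuzoe.
Rule 3 (regressive voicing assimilation): no segment meets the environment; /hlinaoxeummuzoe/ is unchanged.
Rule 4 (degemination): /mm/ is a geminate; the first /m/ deletes. /hlinaoxeummuzoe/ → hlinaoxeumuzoe.

hlinaoxeumuzoe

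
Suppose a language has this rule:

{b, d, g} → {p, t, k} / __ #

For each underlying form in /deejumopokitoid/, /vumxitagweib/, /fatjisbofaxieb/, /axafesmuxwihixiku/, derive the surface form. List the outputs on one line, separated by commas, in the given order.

deejumopokitoit, vumxitagweip, fatjisbofaxiep, axafesmuxwihixiku

/deejumopokitoid/: /d/ is a voiced stop in word-final position, so it devoices to [t]. → [deejumopokitoit].
/vumxitagweib/: /b/ is a voiced stop in word-final position, so it devoices to [p]. → [vumxitagweip].
/fatjisbofaxieb/: /b/ is a voiced stop in word-final position, so it devoices to [p]. → [fatjisbofaxiep].
/axafesmuxwihixiku/: the rule's environment is not met; surfaces unchanged as [axafesmuxwihixiku].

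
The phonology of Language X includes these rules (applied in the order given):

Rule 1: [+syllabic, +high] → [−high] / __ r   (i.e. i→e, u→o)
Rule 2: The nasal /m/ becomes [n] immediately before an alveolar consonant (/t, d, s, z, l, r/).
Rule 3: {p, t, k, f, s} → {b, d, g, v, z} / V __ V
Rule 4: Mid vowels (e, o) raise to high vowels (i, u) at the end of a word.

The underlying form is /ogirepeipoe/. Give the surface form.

Rule 1 (pre-rhotic lowering): /i/ is a high vowel immediately before /r/, so it lowers to [e]. /ogirepeipoe/ → ogerepeipoe.
Rule 2 (nasal place assimilation): no segment meets the environment; /ogerepeipoe/ is unchanged.
Rule 3 (intervocalic voicing): /p/ is a voiceless obstruent between vowels /e/ and /e/, so it voices to [b]. /p/ is a voiceless obstruent between vowels /i/ and /o/, so it voices to [b]. /ogerepeipoe/ → ogerebeiboe.
Rule 4 (final vowel raising): /e/ is a mid vowel in word-final position, so it raises to [i]. /ogerebeiboe/ → ogerebeiboi.

ogerebeiboi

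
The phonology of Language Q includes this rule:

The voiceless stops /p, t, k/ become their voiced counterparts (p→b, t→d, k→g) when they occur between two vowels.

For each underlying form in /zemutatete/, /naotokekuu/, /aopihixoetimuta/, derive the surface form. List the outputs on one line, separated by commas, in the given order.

/zemutatete/: /t/ is a voiceless stop between vowels /u/ and /a/, so it voices to [d]. /t/ is a voiceless stop between vowels /a/ and /e/, so it voices to [d]. /t/ is a voiceless stop between vowels /e/ and /e/, so it voices to [d]. → [zemudadede].
/naotokekuu/: /t/ is a voiceless stop between vowels /o/ and /o/, so it voices to [d]. /k/ is a voiceless stop between vowels /o/ and /e/, so it voices to [g]. /k/ is a voiceless stop between vowels /e/ and /u/, so it voices to [g]. → [naodogeguu].
/aopihixoetimuta/: /p/ is a voiceless stop between vowels /o/ and /i/, so it voices to [b]. /t/ is a voiceless stop between vowels /e/ and /i/, so it voices to [d]. /t/ is a voiceless stop between vowels /u/ and /a/, so it voices to [d]. → [aobihixoedimuda].

zemudadede, naodogeguu, aobihixoedimuda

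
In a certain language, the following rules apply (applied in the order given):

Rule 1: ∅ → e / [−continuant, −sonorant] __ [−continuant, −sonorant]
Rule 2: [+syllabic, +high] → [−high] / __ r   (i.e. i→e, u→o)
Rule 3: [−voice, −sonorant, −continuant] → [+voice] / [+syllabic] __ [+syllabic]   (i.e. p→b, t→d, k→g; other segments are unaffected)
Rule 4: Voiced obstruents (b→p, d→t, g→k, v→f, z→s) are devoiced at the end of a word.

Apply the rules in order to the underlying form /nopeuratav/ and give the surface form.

Rule 1 (stop-cluster e-epenthesis): no segment meets the environment; /nopeuratav/ is unchanged.
Rule 2 (pre-rhotic lowering): /u/ is a high vowel immediately before /r/, so it lowers to [o]. /nopeuratav/ → nopeoratav.
Rule 3 (intervocalic voicing): /p/ is a voiceless stop between vowels /o/ and /e/, so it voices to [b]. /t/ is a voiceless stop between vowels /a/ and /a/, so it voices to [d]. /nopeoratav/ → nobeoradav.
Rule 4 (final devoicing): /v/ is a voiced obstruent in word-final position, so it devoices to [f]. /nobeoradav/ → nobeoradaf.

nobeoradaf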